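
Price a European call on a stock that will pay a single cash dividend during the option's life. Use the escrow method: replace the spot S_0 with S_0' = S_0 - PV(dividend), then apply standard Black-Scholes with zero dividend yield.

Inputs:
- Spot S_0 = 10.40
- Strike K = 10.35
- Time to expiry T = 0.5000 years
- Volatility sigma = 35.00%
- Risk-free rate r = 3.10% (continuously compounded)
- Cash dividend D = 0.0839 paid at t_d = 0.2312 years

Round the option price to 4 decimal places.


PV(D) = D * exp(-r * t_d) = 0.0839 * 0.99285842 = 0.08330082
S_0' = S_0 - PV(D) = 10.4000 - 0.08330082 = 10.31669918
d1 = (ln(S_0'/K) + (r + sigma^2/2)*T) / (sigma*sqrt(T)) = 0.17335164
d2 = d1 - sigma*sqrt(T) = -0.07413573
exp(-rT) = 0.98461951
N(d1) = 0.56881248; N(d2) = 0.47045119
C = S_0' * N(d1) - K * exp(-rT) * N(d2) = 10.31669918 * 0.56881248 - 10.3500 * 0.98461951 * 0.47045119 = 1.0740

Answer: Price = 1.0740


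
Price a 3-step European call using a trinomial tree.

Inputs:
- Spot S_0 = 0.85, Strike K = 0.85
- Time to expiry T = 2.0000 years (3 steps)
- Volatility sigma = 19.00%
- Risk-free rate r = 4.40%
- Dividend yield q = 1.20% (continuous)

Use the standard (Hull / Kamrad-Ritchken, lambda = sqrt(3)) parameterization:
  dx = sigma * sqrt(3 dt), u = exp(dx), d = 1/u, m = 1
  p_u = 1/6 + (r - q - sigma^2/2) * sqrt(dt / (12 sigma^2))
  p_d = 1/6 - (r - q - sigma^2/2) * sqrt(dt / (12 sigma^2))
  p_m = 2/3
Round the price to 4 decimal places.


Answer: Price = V(0,0) = 0.1060

Derivation:
dt = T/N = 0.666667; dx = sigma*sqrt(3*dt) = 0.268701
u = exp(dx) = 1.308263; d = 1/u = 0.764372
p_u = 0.183972, p_m = 0.666667, p_d = 0.149361
Discount per step: exp(-r*dt) = 0.971093
Stock lattice S(k, j) with j the centered position index:
  k=0: S(0,+0) = 0.8500
  k=1: S(1,-1) = 0.6497; S(1,+0) = 0.8500; S(1,+1) = 1.1120
  k=2: S(2,-2) = 0.4966; S(2,-1) = 0.6497; S(2,+0) = 0.8500; S(2,+1) = 1.1120; S(2,+2) = 1.4548
  k=3: S(3,-3) = 0.3796; S(3,-2) = 0.4966; S(3,-1) = 0.6497; S(3,+0) = 0.8500; S(3,+1) = 1.1120; S(3,+2) = 1.4548; S(3,+3) = 1.9033
Terminal payoffs V(N, j) = max(S_T - K, 0):
  V(3,-3) = 0.000000; V(3,-2) = 0.000000; V(3,-1) = 0.000000; V(3,+0) = 0.000000; V(3,+1) = 0.262024; V(3,+2) = 0.604820; V(3,+3) = 1.053288
Backward induction: V(k, j) = exp(-r*dt) * [p_u * V(k+1, j+1) + p_m * V(k+1, j) + p_d * V(k+1, j-1)]
  V(2,-2) = exp(-r*dt) * [p_u*0.000000 + p_m*0.000000 + p_d*0.000000] = 0.000000
  V(2,-1) = exp(-r*dt) * [p_u*0.000000 + p_m*0.000000 + p_d*0.000000] = 0.000000
  V(2,+0) = exp(-r*dt) * [p_u*0.262024 + p_m*0.000000 + p_d*0.000000] = 0.046812
  V(2,+1) = exp(-r*dt) * [p_u*0.604820 + p_m*0.262024 + p_d*0.000000] = 0.277687
  V(2,+2) = exp(-r*dt) * [p_u*1.053288 + p_m*0.604820 + p_d*0.262024] = 0.617737
  V(1,-1) = exp(-r*dt) * [p_u*0.046812 + p_m*0.000000 + p_d*0.000000] = 0.008363
  V(1,+0) = exp(-r*dt) * [p_u*0.277687 + p_m*0.046812 + p_d*0.000000] = 0.079915
  V(1,+1) = exp(-r*dt) * [p_u*0.617737 + p_m*0.277687 + p_d*0.046812] = 0.296924
  V(0,+0) = exp(-r*dt) * [p_u*0.296924 + p_m*0.079915 + p_d*0.008363] = 0.105997


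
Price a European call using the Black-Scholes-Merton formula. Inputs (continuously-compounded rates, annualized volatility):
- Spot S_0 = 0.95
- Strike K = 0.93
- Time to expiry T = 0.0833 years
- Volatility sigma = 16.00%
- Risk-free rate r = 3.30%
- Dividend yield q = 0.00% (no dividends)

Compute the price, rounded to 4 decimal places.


Answer: Price = 0.0309

Derivation:
d1 = (ln(S/K) + (r - q + 0.5*sigma^2) * T) / (sigma * sqrt(T)) = 0.54337808
d2 = d1 - sigma * sqrt(T) = 0.49719930
exp(-rT) = 0.99725487; exp(-qT) = 1.00000000
C = S_0 * exp(-qT) * N(d1) - K * exp(-rT) * N(d2)
N(d1) = 0.70656524; N(d2) = 0.69047574
C = 0.9500 * 1.00000000 * 0.70656524 - 0.9300 * 0.99725487 * 0.69047574 = 0.0309


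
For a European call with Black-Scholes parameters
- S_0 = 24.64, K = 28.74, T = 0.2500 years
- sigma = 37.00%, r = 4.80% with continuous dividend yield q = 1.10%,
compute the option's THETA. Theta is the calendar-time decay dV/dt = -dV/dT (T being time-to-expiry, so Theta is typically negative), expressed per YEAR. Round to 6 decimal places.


d1 = -0.6894931999; d2 = -0.8744931999
phi(d1) = 0.3145415901; exp(-qT) = 0.9972537778; exp(-rT) = 0.9880717129
Theta = -S*exp(-qT)*phi(d1)*sigma/(2*sqrt(T)) - r*K*exp(-rT)*N(d2) + q*S*exp(-qT)*N(d1)
N(d1) = 0.2452564755; N(d2) = 0.1909248609; sqrt(T) = 0.5000000000
Term 1 = -24.6400 * 0.9972537778 * 0.3145415901 * 0.3700 / (2 * 0.5000000000) = -2.8597376668
Term 2 = -0.0480 * 28.7400 * 0.9880717129 * 0.1909248609 = -0.2602429362
Term 3 = 0.0110 * 24.6400 * 0.9972537778 * 0.2452564755 = 0.0662917619
Theta = -2.8597376668 + (-0.2602429362) + (0.0662917619) = -3.053689

Answer: Theta = -3.053689


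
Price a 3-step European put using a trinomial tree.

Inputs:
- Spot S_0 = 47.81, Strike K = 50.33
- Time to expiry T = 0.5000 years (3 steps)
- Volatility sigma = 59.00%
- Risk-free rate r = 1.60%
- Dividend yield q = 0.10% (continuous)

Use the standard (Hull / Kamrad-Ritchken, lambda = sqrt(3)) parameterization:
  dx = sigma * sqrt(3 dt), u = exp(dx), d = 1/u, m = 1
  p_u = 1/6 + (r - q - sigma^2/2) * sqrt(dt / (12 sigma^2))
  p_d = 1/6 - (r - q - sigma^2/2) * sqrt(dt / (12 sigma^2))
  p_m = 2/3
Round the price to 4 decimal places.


Answer: Price = V(0,0) = 8.8426

Derivation:
dt = T/N = 0.166667; dx = sigma*sqrt(3*dt) = 0.417193
u = exp(dx) = 1.517695; d = 1/u = 0.658894
p_u = 0.134897, p_m = 0.666667, p_d = 0.198437
Discount per step: exp(-r*dt) = 0.997337
Stock lattice S(k, j) with j the centered position index:
  k=0: S(0,+0) = 47.8100
  k=1: S(1,-1) = 31.5017; S(1,+0) = 47.8100; S(1,+1) = 72.5610
  k=2: S(2,-2) = 20.7563; S(2,-1) = 31.5017; S(2,+0) = 47.8100; S(2,+1) = 72.5610; S(2,+2) = 110.1255
  k=3: S(3,-3) = 13.6762; S(3,-2) = 20.7563; S(3,-1) = 31.5017; S(3,+0) = 47.8100; S(3,+1) = 72.5610; S(3,+2) = 110.1255; S(3,+3) = 167.1370
Terminal payoffs V(N, j) = max(K - S_T, 0):
  V(3,-3) = 36.653817; V(3,-2) = 29.573721; V(3,-1) = 18.828290; V(3,+0) = 2.520000; V(3,+1) = 0.000000; V(3,+2) = 0.000000; V(3,+3) = 0.000000
Backward induction: V(k, j) = exp(-r*dt) * [p_u * V(k+1, j+1) + p_m * V(k+1, j) + p_d * V(k+1, j-1)]
  V(2,-2) = exp(-r*dt) * [p_u*18.828290 + p_m*29.573721 + p_d*36.653817] = 29.450507
  V(2,-1) = exp(-r*dt) * [p_u*2.520000 + p_m*18.828290 + p_d*29.573721] = 18.710678
  V(2,+0) = exp(-r*dt) * [p_u*0.000000 + p_m*2.520000 + p_d*18.828290] = 5.401797
  V(2,+1) = exp(-r*dt) * [p_u*0.000000 + p_m*0.000000 + p_d*2.520000] = 0.498728
  V(2,+2) = exp(-r*dt) * [p_u*0.000000 + p_m*0.000000 + p_d*0.000000] = 0.000000
  V(1,-1) = exp(-r*dt) * [p_u*5.401797 + p_m*18.710678 + p_d*29.450507] = 18.995804
  V(1,+0) = exp(-r*dt) * [p_u*0.498728 + p_m*5.401797 + p_d*18.710678] = 7.361699
  V(1,+1) = exp(-r*dt) * [p_u*0.000000 + p_m*0.498728 + p_d*5.401797] = 1.400659
  V(0,+0) = exp(-r*dt) * [p_u*1.400659 + p_m*7.361699 + p_d*18.995804] = 8.842594


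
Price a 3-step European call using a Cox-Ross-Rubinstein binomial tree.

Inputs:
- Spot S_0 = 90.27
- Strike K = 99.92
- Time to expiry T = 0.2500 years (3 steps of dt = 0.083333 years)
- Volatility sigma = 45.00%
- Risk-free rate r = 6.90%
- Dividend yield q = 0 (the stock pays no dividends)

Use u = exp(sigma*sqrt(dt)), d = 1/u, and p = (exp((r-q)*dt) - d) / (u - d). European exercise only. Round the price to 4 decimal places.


dt = T/N = 0.083333
u = exp(sigma*sqrt(dt)) = 1.138719; d = 1/u = 0.878180
p = (exp((r-q)*dt) - d) / (u - d) = 0.489703
Discount per step: exp(-r*dt) = 0.994266
Stock lattice S(k, i) with i counting down-moves:
  k=0: S(0,0) = 90.2700
  k=1: S(1,0) = 102.7922; S(1,1) = 79.2733
  k=2: S(2,0) = 117.0514; S(2,1) = 90.2700; S(2,2) = 69.6162
  k=3: S(3,0) = 133.2886; S(3,1) = 102.7922; S(3,2) = 79.2733; S(3,3) = 61.1356
Terminal payoffs V(N, i) = max(S_T - K, 0):
  V(3,0) = 33.368588; V(3,1) = 2.872150; V(3,2) = 0.000000; V(3,3) = 0.000000
Backward induction: V(k, i) = exp(-r*dt) * [p * V(k+1, i) + (1-p) * V(k+1, i+1)].
  V(2,0) = exp(-r*dt) * [p*33.368588 + (1-p)*2.872150] = 17.704250
  V(2,1) = exp(-r*dt) * [p*2.872150 + (1-p)*0.000000] = 1.398436
  V(2,2) = exp(-r*dt) * [p*0.000000 + (1-p)*0.000000] = 0.000000
  V(1,0) = exp(-r*dt) * [p*17.704250 + (1-p)*1.398436] = 9.329640
  V(1,1) = exp(-r*dt) * [p*1.398436 + (1-p)*0.000000] = 0.680892
  V(0,0) = exp(-r*dt) * [p*9.329640 + (1-p)*0.680892] = 4.888021

Answer: Price = V(0,0) = 4.8880


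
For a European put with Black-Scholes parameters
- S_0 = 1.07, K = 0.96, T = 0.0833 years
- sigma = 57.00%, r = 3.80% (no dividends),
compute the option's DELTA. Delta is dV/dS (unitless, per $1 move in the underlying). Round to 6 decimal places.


Answer: Delta = -0.223357

Derivation:
d1 = 0.7609061532; d2 = 0.5963942388
phi(d1) = 0.2986665276; exp(-qT) = 1.0000000000; exp(-rT) = 0.9968396046
N(-d1) = 0.2233565615
Delta = -exp(-qT) * N(-d1) = -1.0000000000 * 0.2233565615 = -0.223357


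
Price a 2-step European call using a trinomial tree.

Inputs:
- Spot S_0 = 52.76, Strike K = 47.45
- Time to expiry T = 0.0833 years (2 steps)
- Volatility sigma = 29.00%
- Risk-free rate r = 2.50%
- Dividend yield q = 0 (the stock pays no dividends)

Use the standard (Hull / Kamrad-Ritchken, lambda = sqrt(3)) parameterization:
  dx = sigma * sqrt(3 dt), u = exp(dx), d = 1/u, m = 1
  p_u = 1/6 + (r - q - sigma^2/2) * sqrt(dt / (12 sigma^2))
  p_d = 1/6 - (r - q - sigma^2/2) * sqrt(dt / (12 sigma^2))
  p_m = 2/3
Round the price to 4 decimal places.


dt = T/N = 0.041650; dx = sigma*sqrt(3*dt) = 0.102510
u = exp(dx) = 1.107948; d = 1/u = 0.902569
p_u = 0.163203, p_m = 0.666667, p_d = 0.170130
Discount per step: exp(-r*dt) = 0.998959
Stock lattice S(k, j) with j the centered position index:
  k=0: S(0,+0) = 52.7600
  k=1: S(1,-1) = 47.6195; S(1,+0) = 52.7600; S(1,+1) = 58.4554
  k=2: S(2,-2) = 42.9799; S(2,-1) = 47.6195; S(2,+0) = 52.7600; S(2,+1) = 58.4554; S(2,+2) = 64.7655
Terminal payoffs V(N, j) = max(S_T - K, 0):
  V(2,-2) = 0.000000; V(2,-1) = 0.169548; V(2,+0) = 5.310000; V(2,+1) = 11.005355; V(2,+2) = 17.315515
Backward induction: V(k, j) = exp(-r*dt) * [p_u * V(k+1, j+1) + p_m * V(k+1, j) + p_d * V(k+1, j-1)]
  V(1,-1) = exp(-r*dt) * [p_u*5.310000 + p_m*0.169548 + p_d*0.000000] = 0.978620
  V(1,+0) = exp(-r*dt) * [p_u*11.005355 + p_m*5.310000 + p_d*0.169548] = 5.359368
  V(1,+1) = exp(-r*dt) * [p_u*17.315515 + p_m*11.005355 + p_d*5.310000] = 11.054722
  V(0,+0) = exp(-r*dt) * [p_u*11.054722 + p_m*5.359368 + p_d*0.978620] = 5.537799

Answer: Price = V(0,0) = 5.5378


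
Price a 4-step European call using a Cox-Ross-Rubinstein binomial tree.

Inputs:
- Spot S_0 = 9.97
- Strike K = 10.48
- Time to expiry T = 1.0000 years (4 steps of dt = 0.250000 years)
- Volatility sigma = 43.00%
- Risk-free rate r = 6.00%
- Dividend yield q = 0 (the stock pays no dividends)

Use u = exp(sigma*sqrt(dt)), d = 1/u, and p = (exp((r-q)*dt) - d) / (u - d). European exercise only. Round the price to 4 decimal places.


dt = T/N = 0.250000
u = exp(sigma*sqrt(dt)) = 1.239862; d = 1/u = 0.806541
p = (exp((r-q)*dt) - d) / (u - d) = 0.481333
Discount per step: exp(-r*dt) = 0.985112
Stock lattice S(k, i) with i counting down-moves:
  k=0: S(0,0) = 9.9700
  k=1: S(1,0) = 12.3614; S(1,1) = 8.0412
  k=2: S(2,0) = 15.3265; S(2,1) = 9.9700; S(2,2) = 6.4856
  k=3: S(3,0) = 19.0027; S(3,1) = 12.3614; S(3,2) = 8.0412; S(3,3) = 5.2309
  k=4: S(4,0) = 23.5607; S(4,1) = 15.3265; S(4,2) = 9.9700; S(4,3) = 6.4856; S(4,4) = 4.2189
Terminal payoffs V(N, i) = max(S_T - K, 0):
  V(4,0) = 13.080712; V(4,1) = 4.846458; V(4,2) = 0.000000; V(4,3) = 0.000000; V(4,4) = 0.000000
Backward induction: V(k, i) = exp(-r*dt) * [p * V(k+1, i) + (1-p) * V(k+1, i+1)].
  V(3,0) = exp(-r*dt) * [p*13.080712 + (1-p)*4.846458] = 8.678718
  V(3,1) = exp(-r*dt) * [p*4.846458 + (1-p)*0.000000] = 2.298032
  V(3,2) = exp(-r*dt) * [p*0.000000 + (1-p)*0.000000] = 0.000000
  V(3,3) = exp(-r*dt) * [p*0.000000 + (1-p)*0.000000] = 0.000000
  V(2,0) = exp(-r*dt) * [p*8.678718 + (1-p)*2.298032] = 5.289331
  V(2,1) = exp(-r*dt) * [p*2.298032 + (1-p)*0.000000] = 1.089652
  V(2,2) = exp(-r*dt) * [p*0.000000 + (1-p)*0.000000] = 0.000000
  V(1,0) = exp(-r*dt) * [p*5.289331 + (1-p)*1.089652] = 3.064780
  V(1,1) = exp(-r*dt) * [p*1.089652 + (1-p)*0.000000] = 0.516677
  V(0,0) = exp(-r*dt) * [p*3.064780 + (1-p)*0.516677] = 1.717212

Answer: Price = V(0,0) = 1.7172


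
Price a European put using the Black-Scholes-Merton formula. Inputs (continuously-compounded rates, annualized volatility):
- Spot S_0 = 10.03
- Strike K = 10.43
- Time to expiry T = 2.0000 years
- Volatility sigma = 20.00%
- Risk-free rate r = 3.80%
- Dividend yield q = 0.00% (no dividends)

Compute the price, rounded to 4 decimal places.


d1 = (ln(S/K) + (r - q + 0.5*sigma^2) * T) / (sigma * sqrt(T)) = 0.27186252
d2 = d1 - sigma * sqrt(T) = -0.01098019
exp(-rT) = 0.92681621; exp(-qT) = 1.00000000
P = K * exp(-rT) * N(-d2) - S_0 * exp(-qT) * N(-d1)
N(-d1) = 0.39286386; N(-d2) = 0.50438037
P = 10.4300 * 0.92681621 * 0.50438037 - 10.0300 * 1.00000000 * 0.39286386 = 0.9353

Answer: Price = 0.9353


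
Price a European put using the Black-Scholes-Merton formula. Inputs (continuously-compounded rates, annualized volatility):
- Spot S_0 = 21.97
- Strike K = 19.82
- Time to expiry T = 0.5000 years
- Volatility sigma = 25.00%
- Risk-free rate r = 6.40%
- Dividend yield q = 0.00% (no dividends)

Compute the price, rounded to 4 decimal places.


Answer: Price = 0.4640

Derivation:
d1 = (ln(S/K) + (r - q + 0.5*sigma^2) * T) / (sigma * sqrt(T)) = 0.85198650
d2 = d1 - sigma * sqrt(T) = 0.67520980
exp(-rT) = 0.96850658; exp(-qT) = 1.00000000
P = K * exp(-rT) * N(-d2) - S_0 * exp(-qT) * N(-d1)
N(-d1) = 0.19711079; N(-d2) = 0.24977124
P = 19.8200 * 0.96850658 * 0.24977124 - 21.9700 * 1.00000000 * 0.19711079 = 0.4640


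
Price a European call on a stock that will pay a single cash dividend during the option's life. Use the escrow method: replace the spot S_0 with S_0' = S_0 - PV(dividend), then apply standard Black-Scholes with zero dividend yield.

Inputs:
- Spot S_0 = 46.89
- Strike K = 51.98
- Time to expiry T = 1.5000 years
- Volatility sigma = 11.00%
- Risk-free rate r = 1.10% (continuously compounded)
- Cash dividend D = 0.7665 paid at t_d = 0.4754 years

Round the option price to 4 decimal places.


PV(D) = D * exp(-r * t_d) = 0.7665 * 0.99478425 = 0.76250213
S_0' = S_0 - PV(D) = 46.8900 - 0.76250213 = 46.12749787
d1 = (ln(S_0'/K) + (r + sigma^2/2)*T) / (sigma*sqrt(T)) = -0.69680393
d2 = d1 - sigma*sqrt(T) = -0.83152586
exp(-rT) = 0.98363538
N(d1) = 0.24296275; N(d2) = 0.20283831
C = S_0' * N(d1) - K * exp(-rT) * N(d2) = 46.12749787 * 0.24296275 - 51.9800 * 0.98363538 * 0.20283831 = 0.8363

Answer: Price = 0.8363


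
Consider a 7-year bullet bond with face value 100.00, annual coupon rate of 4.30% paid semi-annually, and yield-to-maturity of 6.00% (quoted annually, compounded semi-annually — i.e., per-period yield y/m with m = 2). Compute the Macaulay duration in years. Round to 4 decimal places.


Coupon per period c = face * coupon_rate / m = 2.150000
Periods per year m = 2; per-period yield y/m = 0.030000
Number of cashflows N = 14
Cashflows (t years, CF_t, discount factor 1/(1+y/m)^(m*t), PV):
  t = 0.5000: CF_t = 2.150000, DF = 0.970874, PV = 2.087379
  t = 1.0000: CF_t = 2.150000, DF = 0.942596, PV = 2.026581
  t = 1.5000: CF_t = 2.150000, DF = 0.915142, PV = 1.967555
  t = 2.0000: CF_t = 2.150000, DF = 0.888487, PV = 1.910247
  t = 2.5000: CF_t = 2.150000, DF = 0.862609, PV = 1.854609
  t = 3.0000: CF_t = 2.150000, DF = 0.837484, PV = 1.800591
  t = 3.5000: CF_t = 2.150000, DF = 0.813092, PV = 1.748147
  t = 4.0000: CF_t = 2.150000, DF = 0.789409, PV = 1.697230
  t = 4.5000: CF_t = 2.150000, DF = 0.766417, PV = 1.647796
  t = 5.0000: CF_t = 2.150000, DF = 0.744094, PV = 1.599802
  t = 5.5000: CF_t = 2.150000, DF = 0.722421, PV = 1.553206
  t = 6.0000: CF_t = 2.150000, DF = 0.701380, PV = 1.507967
  t = 6.5000: CF_t = 2.150000, DF = 0.680951, PV = 1.464045
  t = 7.0000: CF_t = 102.150000, DF = 0.661118, PV = 67.533184
Price P = sum_t PV_t = 90.398338
Macaulay numerator sum_t t * PV_t:
  t * PV_t at t = 0.5000: 1.043689
  t * PV_t at t = 1.0000: 2.026581
  t * PV_t at t = 1.5000: 2.951332
  t * PV_t at t = 2.0000: 3.820494
  t * PV_t at t = 2.5000: 4.636522
  t * PV_t at t = 3.0000: 5.401773
  t * PV_t at t = 3.5000: 6.118514
  t * PV_t at t = 4.0000: 6.788919
  t * PV_t at t = 4.5000: 7.415082
  t * PV_t at t = 5.0000: 7.999010
  t * PV_t at t = 5.5000: 8.542632
  t * PV_t at t = 6.0000: 9.047800
  t * PV_t at t = 6.5000: 9.516295
  t * PV_t at t = 7.0000: 472.732287
Macaulay duration D = (sum_t t * PV_t) / P = 548.040931 / 90.398338 = 6.062511

Answer: Macaulay duration = 6.0625 years


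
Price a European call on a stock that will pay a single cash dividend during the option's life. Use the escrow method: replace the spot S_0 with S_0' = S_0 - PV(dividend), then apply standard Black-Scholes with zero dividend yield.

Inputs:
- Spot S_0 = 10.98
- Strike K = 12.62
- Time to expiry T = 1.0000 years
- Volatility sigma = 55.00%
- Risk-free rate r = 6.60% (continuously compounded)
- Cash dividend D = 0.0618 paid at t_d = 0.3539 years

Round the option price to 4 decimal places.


PV(D) = D * exp(-r * t_d) = 0.0618 * 0.97691327 = 0.06037324
S_0' = S_0 - PV(D) = 10.9800 - 0.06037324 = 10.91962676
d1 = (ln(S_0'/K) + (r + sigma^2/2)*T) / (sigma*sqrt(T)) = 0.13187079
d2 = d1 - sigma*sqrt(T) = -0.41812921
exp(-rT) = 0.93613086
N(d1) = 0.55245675; N(d2) = 0.33792632
C = S_0' * N(d1) - K * exp(-rT) * N(d2) = 10.91962676 * 0.55245675 - 12.6200 * 0.93613086 * 0.33792632 = 2.0404

Answer: Price = 2.0404


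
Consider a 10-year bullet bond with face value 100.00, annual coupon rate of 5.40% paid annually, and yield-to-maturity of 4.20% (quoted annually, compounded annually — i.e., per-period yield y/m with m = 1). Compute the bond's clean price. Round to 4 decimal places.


Answer: Price = 109.6369

Derivation:
Coupon per period c = face * coupon_rate / m = 5.400000
Periods per year m = 1; per-period yield y/m = 0.042000
Number of cashflows N = 10
Cashflows (t years, CF_t, discount factor 1/(1+y/m)^(m*t), PV):
  t = 1.0000: CF_t = 5.400000, DF = 0.959693, PV = 5.182342
  t = 2.0000: CF_t = 5.400000, DF = 0.921010, PV = 4.973456
  t = 3.0000: CF_t = 5.400000, DF = 0.883887, PV = 4.772991
  t = 4.0000: CF_t = 5.400000, DF = 0.848260, PV = 4.580605
  t = 5.0000: CF_t = 5.400000, DF = 0.814069, PV = 4.395975
  t = 6.0000: CF_t = 5.400000, DF = 0.781257, PV = 4.218786
  t = 7.0000: CF_t = 5.400000, DF = 0.749766, PV = 4.048738
  t = 8.0000: CF_t = 5.400000, DF = 0.719545, PV = 3.885546
  t = 9.0000: CF_t = 5.400000, DF = 0.690543, PV = 3.728931
  t = 10.0000: CF_t = 105.400000, DF = 0.662709, PV = 69.849519
Price P = sum_t PV_t = 109.636888


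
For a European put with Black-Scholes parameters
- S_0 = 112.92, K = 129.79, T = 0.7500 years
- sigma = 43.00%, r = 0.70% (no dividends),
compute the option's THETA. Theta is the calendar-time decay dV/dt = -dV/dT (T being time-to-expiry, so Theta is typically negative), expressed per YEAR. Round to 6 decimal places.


Answer: Theta = -10.377117

Derivation:
d1 = -0.1736096457; d2 = -0.5460005693
phi(d1) = 0.3929752337; exp(-qT) = 1.0000000000; exp(-rT) = 0.9947637572
Theta = -S*exp(-qT)*phi(d1)*sigma/(2*sqrt(T)) + r*K*exp(-rT)*N(-d2) - q*S*exp(-qT)*N(-d1)
N(-d1) = 0.5689138745; N(-d2) = 0.7074672271; sqrt(T) = 0.8660254038
Term 1 = -112.9200 * 1.0000000000 * 0.3929752337 * 0.4300 / (2 * 0.8660254038) = -11.0165060827
Term 2 = 0.0070 * 129.7900 * 0.9947637572 * 0.7074672271 = 0.6393895775
Term 3 = 0 (no dividend yield, q = 0)
Theta = -11.0165060827 + (0.6393895775) + (0.0000000000) = -10.377117


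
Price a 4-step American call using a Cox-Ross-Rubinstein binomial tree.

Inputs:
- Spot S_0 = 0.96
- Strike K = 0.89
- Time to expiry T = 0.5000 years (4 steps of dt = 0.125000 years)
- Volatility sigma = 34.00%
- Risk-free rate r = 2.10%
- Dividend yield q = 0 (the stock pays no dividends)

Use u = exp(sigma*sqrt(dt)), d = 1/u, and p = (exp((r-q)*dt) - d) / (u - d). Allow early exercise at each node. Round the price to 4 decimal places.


dt = T/N = 0.125000
u = exp(sigma*sqrt(dt)) = 1.127732; d = 1/u = 0.886736
p = (exp((r-q)*dt) - d) / (u - d) = 0.480891
Discount per step: exp(-r*dt) = 0.997378
Stock lattice S(k, i) with i counting down-moves:
  k=0: S(0,0) = 0.9600
  k=1: S(1,0) = 1.0826; S(1,1) = 0.8513
  k=2: S(2,0) = 1.2209; S(2,1) = 0.9600; S(2,2) = 0.7548
  k=3: S(3,0) = 1.3769; S(3,1) = 1.0826; S(3,2) = 0.8513; S(3,3) = 0.6694
  k=4: S(4,0) = 1.5527; S(4,1) = 1.2209; S(4,2) = 0.9600; S(4,3) = 0.7548; S(4,4) = 0.5935
Terminal payoffs V(N, i) = max(S_T - K, 0):
  V(4,0) = 0.662724; V(4,1) = 0.330907; V(4,2) = 0.070000; V(4,3) = 0.000000; V(4,4) = 0.000000
Backward induction: V(k, i) = exp(-r*dt) * [p * V(k+1, i) + (1-p) * V(k+1, i+1)]; then take max(V_cont, immediate exercise) for American.
  V(3,0) = exp(-r*dt) * [p*0.662724 + (1-p)*0.330907] = 0.489189; exercise = 0.486856; V(3,0) = max -> 0.489189
  V(3,1) = exp(-r*dt) * [p*0.330907 + (1-p)*0.070000] = 0.194955; exercise = 0.192622; V(3,1) = max -> 0.194955
  V(3,2) = exp(-r*dt) * [p*0.070000 + (1-p)*0.000000] = 0.033574; exercise = 0.000000; V(3,2) = max -> 0.033574
  V(3,3) = exp(-r*dt) * [p*0.000000 + (1-p)*0.000000] = 0.000000; exercise = 0.000000; V(3,3) = max -> 0.000000
  V(2,0) = exp(-r*dt) * [p*0.489189 + (1-p)*0.194955] = 0.335568; exercise = 0.330907; V(2,0) = max -> 0.335568
  V(2,1) = exp(-r*dt) * [p*0.194955 + (1-p)*0.033574] = 0.110889; exercise = 0.070000; V(2,1) = max -> 0.110889
  V(2,2) = exp(-r*dt) * [p*0.033574 + (1-p)*0.000000] = 0.016103; exercise = 0.000000; V(2,2) = max -> 0.016103
  V(1,0) = exp(-r*dt) * [p*0.335568 + (1-p)*0.110889] = 0.218361; exercise = 0.192622; V(1,0) = max -> 0.218361
  V(1,1) = exp(-r*dt) * [p*0.110889 + (1-p)*0.016103] = 0.061523; exercise = 0.000000; V(1,1) = max -> 0.061523
  V(0,0) = exp(-r*dt) * [p*0.218361 + (1-p)*0.061523] = 0.136586; exercise = 0.070000; V(0,0) = max -> 0.136586

Answer: Price = V(0,0) = 0.1366


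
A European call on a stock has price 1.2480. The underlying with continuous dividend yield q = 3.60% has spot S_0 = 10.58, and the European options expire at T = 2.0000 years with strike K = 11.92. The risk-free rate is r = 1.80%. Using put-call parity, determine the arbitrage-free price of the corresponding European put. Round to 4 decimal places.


Put-call parity: C - P = S_0 * exp(-qT) - K * exp(-rT).
S_0 * exp(-qT) = 10.5800 * 0.93053090 = 9.84501688
K * exp(-rT) = 11.9200 * 0.96464029 = 11.49851230
P = C - S*exp(-qT) + K*exp(-rT)
P = 1.2480 - 9.84501688 + 11.49851230 = 2.9015

Answer: Put price = 2.9015


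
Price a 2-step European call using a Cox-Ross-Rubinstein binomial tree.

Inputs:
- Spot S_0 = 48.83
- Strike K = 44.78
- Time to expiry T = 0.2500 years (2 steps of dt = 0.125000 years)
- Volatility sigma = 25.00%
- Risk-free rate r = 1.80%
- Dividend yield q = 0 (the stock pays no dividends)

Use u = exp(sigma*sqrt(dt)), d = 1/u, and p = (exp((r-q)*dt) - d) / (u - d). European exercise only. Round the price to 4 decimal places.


Answer: Price = V(0,0) = 5.2486

Derivation:
dt = T/N = 0.125000
u = exp(sigma*sqrt(dt)) = 1.092412; d = 1/u = 0.915405
p = (exp((r-q)*dt) - d) / (u - d) = 0.490643
Discount per step: exp(-r*dt) = 0.997753
Stock lattice S(k, i) with i counting down-moves:
  k=0: S(0,0) = 48.8300
  k=1: S(1,0) = 53.3425; S(1,1) = 44.6992
  k=2: S(2,0) = 58.2720; S(2,1) = 48.8300; S(2,2) = 40.9179
Terminal payoffs V(N, i) = max(S_T - K, 0):
  V(2,0) = 13.491992; V(2,1) = 4.050000; V(2,2) = 0.000000
Backward induction: V(k, i) = exp(-r*dt) * [p * V(k+1, i) + (1-p) * V(k+1, i+1)].
  V(1,0) = exp(-r*dt) * [p*13.491992 + (1-p)*4.050000] = 8.663133
  V(1,1) = exp(-r*dt) * [p*4.050000 + (1-p)*0.000000] = 1.982638
  V(0,0) = exp(-r*dt) * [p*8.663133 + (1-p)*1.982638] = 5.248553


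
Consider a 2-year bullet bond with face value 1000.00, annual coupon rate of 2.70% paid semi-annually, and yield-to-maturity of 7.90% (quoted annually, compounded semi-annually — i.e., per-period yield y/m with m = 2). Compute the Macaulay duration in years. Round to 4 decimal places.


Answer: Macaulay duration = 1.9581 years

Derivation:
Coupon per period c = face * coupon_rate / m = 13.500000
Periods per year m = 2; per-period yield y/m = 0.039500
Number of cashflows N = 4
Cashflows (t years, CF_t, discount factor 1/(1+y/m)^(m*t), PV):
  t = 0.5000: CF_t = 13.500000, DF = 0.962001, PV = 12.987013
  t = 1.0000: CF_t = 13.500000, DF = 0.925446, PV = 12.493519
  t = 1.5000: CF_t = 13.500000, DF = 0.890280, PV = 12.018777
  t = 2.0000: CF_t = 1013.500000, DF = 0.856450, PV = 868.012098
Price P = sum_t PV_t = 905.511407
Macaulay numerator sum_t t * PV_t:
  t * PV_t at t = 0.5000: 6.493506
  t * PV_t at t = 1.0000: 12.493519
  t * PV_t at t = 1.5000: 18.028166
  t * PV_t at t = 2.0000: 1736.024196
Macaulay duration D = (sum_t t * PV_t) / P = 1773.039388 / 905.511407 = 1.958053


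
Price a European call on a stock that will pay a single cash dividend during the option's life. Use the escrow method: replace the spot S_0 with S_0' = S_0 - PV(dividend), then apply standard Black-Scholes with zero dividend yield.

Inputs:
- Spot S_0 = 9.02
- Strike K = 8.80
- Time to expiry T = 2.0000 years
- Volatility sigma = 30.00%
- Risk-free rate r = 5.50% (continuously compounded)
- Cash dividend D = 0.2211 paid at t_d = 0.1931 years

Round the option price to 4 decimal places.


Answer: Price = 1.9066

Derivation:
PV(D) = D * exp(-r * t_d) = 0.2211 * 0.98943570 = 0.21876423
S_0' = S_0 - PV(D) = 9.0200 - 0.21876423 = 8.80123577
d1 = (ln(S_0'/K) + (r + sigma^2/2)*T) / (sigma*sqrt(T)) = 0.47173549
d2 = d1 - sigma*sqrt(T) = 0.04747142
exp(-rT) = 0.89583414
N(d1) = 0.68144220; N(d2) = 0.51893125
C = S_0' * N(d1) - K * exp(-rT) * N(d2) = 8.80123577 * 0.68144220 - 8.8000 * 0.89583414 * 0.51893125 = 1.9066


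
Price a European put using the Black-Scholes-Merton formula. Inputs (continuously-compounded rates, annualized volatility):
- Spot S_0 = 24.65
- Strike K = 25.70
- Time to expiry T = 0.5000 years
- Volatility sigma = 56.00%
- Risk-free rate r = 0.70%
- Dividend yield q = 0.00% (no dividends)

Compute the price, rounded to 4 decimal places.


d1 = (ln(S/K) + (r - q + 0.5*sigma^2) * T) / (sigma * sqrt(T)) = 0.10148474
d2 = d1 - sigma * sqrt(T) = -0.29449505
exp(-rT) = 0.99650612; exp(-qT) = 1.00000000
P = K * exp(-rT) * N(-d2) - S_0 * exp(-qT) * N(-d1)
N(-d1) = 0.45958283; N(-d2) = 0.61581018
P = 25.7000 * 0.99650612 * 0.61581018 - 24.6500 * 1.00000000 * 0.45958283 = 4.4423

Answer: Price = 4.4423


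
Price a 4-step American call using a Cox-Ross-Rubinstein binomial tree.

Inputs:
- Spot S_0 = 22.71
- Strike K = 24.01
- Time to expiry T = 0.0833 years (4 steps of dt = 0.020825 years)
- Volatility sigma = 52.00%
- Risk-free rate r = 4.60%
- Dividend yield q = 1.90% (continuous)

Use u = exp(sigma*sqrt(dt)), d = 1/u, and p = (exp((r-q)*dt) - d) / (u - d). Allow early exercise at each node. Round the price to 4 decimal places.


dt = T/N = 0.020825
u = exp(sigma*sqrt(dt)) = 1.077928; d = 1/u = 0.927706
p = (exp((r-q)*dt) - d) / (u - d) = 0.484993
Discount per step: exp(-r*dt) = 0.999043
Stock lattice S(k, i) with i counting down-moves:
  k=0: S(0,0) = 22.7100
  k=1: S(1,0) = 24.4797; S(1,1) = 21.0682
  k=2: S(2,0) = 26.3874; S(2,1) = 22.7100; S(2,2) = 19.5451
  k=3: S(3,0) = 28.4437; S(3,1) = 24.4797; S(3,2) = 21.0682; S(3,3) = 18.1321
  k=4: S(4,0) = 30.6603; S(4,1) = 26.3874; S(4,2) = 22.7100; S(4,3) = 19.5451; S(4,4) = 16.8213
Terminal payoffs V(N, i) = max(S_T - K, 0):
  V(4,0) = 6.650263; V(4,1) = 2.377394; V(4,2) = 0.000000; V(4,3) = 0.000000; V(4,4) = 0.000000
Backward induction: V(k, i) = exp(-r*dt) * [p * V(k+1, i) + (1-p) * V(k+1, i+1)]; then take max(V_cont, immediate exercise) for American.
  V(3,0) = exp(-r*dt) * [p*6.650263 + (1-p)*2.377394] = 4.445444; exercise = 4.433706; V(3,0) = max -> 4.445444
  V(3,1) = exp(-r*dt) * [p*2.377394 + (1-p)*0.000000] = 1.151915; exercise = 0.469741; V(3,1) = max -> 1.151915
  V(3,2) = exp(-r*dt) * [p*0.000000 + (1-p)*0.000000] = 0.000000; exercise = 0.000000; V(3,2) = max -> 0.000000
  V(3,3) = exp(-r*dt) * [p*0.000000 + (1-p)*0.000000] = 0.000000; exercise = 0.000000; V(3,3) = max -> 0.000000
  V(2,0) = exp(-r*dt) * [p*4.445444 + (1-p)*1.151915] = 2.746620; exercise = 2.377394; V(2,0) = max -> 2.746620
  V(2,1) = exp(-r*dt) * [p*1.151915 + (1-p)*0.000000] = 0.558135; exercise = 0.000000; V(2,1) = max -> 0.558135
  V(2,2) = exp(-r*dt) * [p*0.000000 + (1-p)*0.000000] = 0.000000; exercise = 0.000000; V(2,2) = max -> 0.000000
  V(1,0) = exp(-r*dt) * [p*2.746620 + (1-p)*0.558135] = 1.617984; exercise = 0.469741; V(1,0) = max -> 1.617984
  V(1,1) = exp(-r*dt) * [p*0.558135 + (1-p)*0.000000] = 0.270432; exercise = 0.000000; V(1,1) = max -> 0.270432
  V(0,0) = exp(-r*dt) * [p*1.617984 + (1-p)*0.270432] = 0.923100; exercise = 0.000000; V(0,0) = max -> 0.923100

Answer: Price = V(0,0) = 0.9231


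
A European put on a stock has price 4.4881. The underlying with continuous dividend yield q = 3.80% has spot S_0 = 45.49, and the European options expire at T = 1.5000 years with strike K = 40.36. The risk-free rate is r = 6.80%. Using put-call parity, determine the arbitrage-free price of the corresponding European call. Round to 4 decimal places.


Put-call parity: C - P = S_0 * exp(-qT) - K * exp(-rT).
S_0 * exp(-qT) = 45.4900 * 0.94459407 = 42.96958422
K * exp(-rT) = 40.3600 * 0.90302955 = 36.44627271
C = P + S*exp(-qT) - K*exp(-rT)
C = 4.4881 + 42.96958422 - 36.44627271 = 11.0114

Answer: Call price = 11.0114


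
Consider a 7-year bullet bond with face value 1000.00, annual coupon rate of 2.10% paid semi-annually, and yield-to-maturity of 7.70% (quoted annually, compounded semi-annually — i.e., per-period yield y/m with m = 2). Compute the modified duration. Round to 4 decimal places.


Coupon per period c = face * coupon_rate / m = 10.500000
Periods per year m = 2; per-period yield y/m = 0.038500
Number of cashflows N = 14
Cashflows (t years, CF_t, discount factor 1/(1+y/m)^(m*t), PV):
  t = 0.5000: CF_t = 10.500000, DF = 0.962927, PV = 10.110737
  t = 1.0000: CF_t = 10.500000, DF = 0.927229, PV = 9.735904
  t = 1.5000: CF_t = 10.500000, DF = 0.892854, PV = 9.374968
  t = 2.0000: CF_t = 10.500000, DF = 0.859754, PV = 9.027413
  t = 2.5000: CF_t = 10.500000, DF = 0.827880, PV = 8.692742
  t = 3.0000: CF_t = 10.500000, DF = 0.797188, PV = 8.370479
  t = 3.5000: CF_t = 10.500000, DF = 0.767635, PV = 8.060162
  t = 4.0000: CF_t = 10.500000, DF = 0.739176, PV = 7.761350
  t = 4.5000: CF_t = 10.500000, DF = 0.711773, PV = 7.473616
  t = 5.0000: CF_t = 10.500000, DF = 0.685386, PV = 7.196549
  t = 5.5000: CF_t = 10.500000, DF = 0.659977, PV = 6.929754
  t = 6.0000: CF_t = 10.500000, DF = 0.635509, PV = 6.672849
  t = 6.5000: CF_t = 10.500000, DF = 0.611949, PV = 6.425468
  t = 7.0000: CF_t = 1010.500000, DF = 0.589263, PV = 595.450008
Price P = sum_t PV_t = 701.282000
First compute Macaulay numerator sum_t t * PV_t:
  t * PV_t at t = 0.5000: 5.055368
  t * PV_t at t = 1.0000: 9.735904
  t * PV_t at t = 1.5000: 14.062452
  t * PV_t at t = 2.0000: 18.054825
  t * PV_t at t = 2.5000: 21.731855
  t * PV_t at t = 3.0000: 25.111436
  t * PV_t at t = 3.5000: 28.210568
  t * PV_t at t = 4.0000: 31.045402
  t * PV_t at t = 4.5000: 33.631273
  t * PV_t at t = 5.0000: 35.982745
  t * PV_t at t = 5.5000: 38.113645
  t * PV_t at t = 6.0000: 40.037093
  t * PV_t at t = 6.5000: 41.765544
  t * PV_t at t = 7.0000: 4168.150058
Macaulay duration D = 4510.688170 / 701.282000 = 6.432060
Modified duration = D / (1 + y/m) = 6.432060 / (1 + 0.038500) = 6.193607

Answer: Modified duration = 6.1936


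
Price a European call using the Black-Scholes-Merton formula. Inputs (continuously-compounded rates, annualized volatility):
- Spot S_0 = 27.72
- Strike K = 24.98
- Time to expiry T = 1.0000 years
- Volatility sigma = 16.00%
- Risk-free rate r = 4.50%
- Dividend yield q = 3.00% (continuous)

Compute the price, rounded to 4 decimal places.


Answer: Price = 3.5562

Derivation:
d1 = (ln(S/K) + (r - q + 0.5*sigma^2) * T) / (sigma * sqrt(T)) = 0.82424169
d2 = d1 - sigma * sqrt(T) = 0.66424169
exp(-rT) = 0.95599748; exp(-qT) = 0.97044553
C = S_0 * exp(-qT) * N(d1) - K * exp(-rT) * N(d2)
N(d1) = 0.79509888; N(d2) = 0.74673218
C = 27.7200 * 0.97044553 * 0.79509888 - 24.9800 * 0.95599748 * 0.74673218 = 3.5562


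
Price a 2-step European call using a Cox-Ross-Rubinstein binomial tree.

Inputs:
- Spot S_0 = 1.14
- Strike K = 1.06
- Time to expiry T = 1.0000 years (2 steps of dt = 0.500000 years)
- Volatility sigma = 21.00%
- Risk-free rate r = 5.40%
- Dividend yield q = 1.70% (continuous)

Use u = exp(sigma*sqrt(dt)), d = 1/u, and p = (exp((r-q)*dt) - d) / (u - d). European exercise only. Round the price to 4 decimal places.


dt = T/N = 0.500000
u = exp(sigma*sqrt(dt)) = 1.160084; d = 1/u = 0.862007
p = (exp((r-q)*dt) - d) / (u - d) = 0.525587
Discount per step: exp(-r*dt) = 0.973361
Stock lattice S(k, i) with i counting down-moves:
  k=0: S(0,0) = 1.1400
  k=1: S(1,0) = 1.3225; S(1,1) = 0.9827
  k=2: S(2,0) = 1.5342; S(2,1) = 1.1400; S(2,2) = 0.8471
Terminal payoffs V(N, i) = max(S_T - K, 0):
  V(2,0) = 0.474206; V(2,1) = 0.080000; V(2,2) = 0.000000
Backward induction: V(k, i) = exp(-r*dt) * [p * V(k+1, i) + (1-p) * V(k+1, i+1)].
  V(1,0) = exp(-r*dt) * [p*0.474206 + (1-p)*0.080000] = 0.279539
  V(1,1) = exp(-r*dt) * [p*0.080000 + (1-p)*0.000000] = 0.040927
  V(0,0) = exp(-r*dt) * [p*0.279539 + (1-p)*0.040927] = 0.161907

Answer: Price = V(0,0) = 0.1619


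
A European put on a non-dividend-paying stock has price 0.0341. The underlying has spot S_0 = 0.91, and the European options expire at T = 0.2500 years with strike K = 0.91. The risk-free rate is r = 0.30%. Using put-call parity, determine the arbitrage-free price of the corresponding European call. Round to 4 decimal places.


Answer: Call price = 0.0348

Derivation:
Put-call parity: C - P = S_0 * exp(-qT) - K * exp(-rT).
S_0 * exp(-qT) = 0.9100 * 1.00000000 = 0.91000000
K * exp(-rT) = 0.9100 * 0.99925028 = 0.90931776
C = P + S*exp(-qT) - K*exp(-rT)
C = 0.0341 + 0.91000000 - 0.90931776 = 0.0348


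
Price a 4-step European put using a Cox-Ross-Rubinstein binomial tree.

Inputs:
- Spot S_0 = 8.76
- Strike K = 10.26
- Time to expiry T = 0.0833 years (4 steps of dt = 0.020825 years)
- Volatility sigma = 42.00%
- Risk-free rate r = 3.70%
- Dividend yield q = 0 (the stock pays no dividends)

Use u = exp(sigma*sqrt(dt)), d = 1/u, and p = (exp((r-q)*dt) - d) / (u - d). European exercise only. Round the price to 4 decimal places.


dt = T/N = 0.020825
u = exp(sigma*sqrt(dt)) = 1.062484; d = 1/u = 0.941191
p = (exp((r-q)*dt) - d) / (u - d) = 0.491207
Discount per step: exp(-r*dt) = 0.999230
Stock lattice S(k, i) with i counting down-moves:
  k=0: S(0,0) = 8.7600
  k=1: S(1,0) = 9.3074; S(1,1) = 8.2448
  k=2: S(2,0) = 9.8889; S(2,1) = 8.7600; S(2,2) = 7.7600
  k=3: S(3,0) = 10.5068; S(3,1) = 9.3074; S(3,2) = 8.2448; S(3,3) = 7.3036
  k=4: S(4,0) = 11.1633; S(4,1) = 9.8889; S(4,2) = 8.7600; S(4,3) = 7.7600; S(4,4) = 6.8741
Terminal payoffs V(N, i) = max(K - S_T, 0):
  V(4,0) = 0.000000; V(4,1) = 0.371077; V(4,2) = 1.500000; V(4,3) = 2.500045; V(4,4) = 3.385924
Backward induction: V(k, i) = exp(-r*dt) * [p * V(k+1, i) + (1-p) * V(k+1, i+1)].
  V(3,0) = exp(-r*dt) * [p*0.000000 + (1-p)*0.371077] = 0.188656
  V(3,1) = exp(-r*dt) * [p*0.371077 + (1-p)*1.500000] = 0.944737
  V(3,2) = exp(-r*dt) * [p*1.500000 + (1-p)*2.500045] = 2.007268
  V(3,3) = exp(-r*dt) * [p*2.500045 + (1-p)*3.385924] = 2.948501
  V(2,0) = exp(-r*dt) * [p*0.188656 + (1-p)*0.944737] = 0.572903
  V(2,1) = exp(-r*dt) * [p*0.944737 + (1-p)*2.007268] = 1.484201
  V(2,2) = exp(-r*dt) * [p*2.007268 + (1-p)*2.948501] = 2.484246
  V(1,0) = exp(-r*dt) * [p*0.572903 + (1-p)*1.484201] = 1.035766
  V(1,1) = exp(-r*dt) * [p*1.484201 + (1-p)*2.484246] = 1.991481
  V(0,0) = exp(-r*dt) * [p*1.035766 + (1-p)*1.991481] = 1.520855

Answer: Price = V(0,0) = 1.5209


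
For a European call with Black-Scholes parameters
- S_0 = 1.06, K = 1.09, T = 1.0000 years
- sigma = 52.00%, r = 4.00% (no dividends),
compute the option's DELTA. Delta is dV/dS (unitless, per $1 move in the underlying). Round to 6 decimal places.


Answer: Delta = 0.611508

Derivation:
d1 = 0.2832523305; d2 = -0.2367476695
phi(d1) = 0.3832550921; exp(-qT) = 1.0000000000; exp(-rT) = 0.9607894392
N(d1) = 0.6115082919
Delta = exp(-qT) * N(d1) = 1.0000000000 * 0.6115082919 = 0.611508


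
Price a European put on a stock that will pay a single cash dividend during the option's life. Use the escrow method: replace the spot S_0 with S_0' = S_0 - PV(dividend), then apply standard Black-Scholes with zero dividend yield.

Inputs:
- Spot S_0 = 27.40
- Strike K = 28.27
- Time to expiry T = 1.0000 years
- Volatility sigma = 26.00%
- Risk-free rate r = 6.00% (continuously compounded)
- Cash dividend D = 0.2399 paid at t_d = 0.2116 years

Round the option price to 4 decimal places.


PV(D) = D * exp(-r * t_d) = 0.2399 * 0.98738425 = 0.23687348
S_0' = S_0 - PV(D) = 27.4000 - 0.23687348 = 27.16312652
d1 = (ln(S_0'/K) + (r + sigma^2/2)*T) / (sigma*sqrt(T)) = 0.20715092
d2 = d1 - sigma*sqrt(T) = -0.05284908
exp(-rT) = 0.94176453
N(-d1) = 0.41794600; N(-d2) = 0.52107392
P = K * exp(-rT) * N(-d2) - S_0' * N(-d1) = 28.2700 * 0.94176453 * 0.52107392 - 27.16312652 * 0.41794600 = 2.5202

Answer: Price = 2.5202


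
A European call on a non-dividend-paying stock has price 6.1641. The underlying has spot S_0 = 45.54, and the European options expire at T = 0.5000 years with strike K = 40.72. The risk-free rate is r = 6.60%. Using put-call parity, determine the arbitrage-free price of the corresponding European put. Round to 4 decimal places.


Answer: Put price = 0.0223

Derivation:
Put-call parity: C - P = S_0 * exp(-qT) - K * exp(-rT).
S_0 * exp(-qT) = 45.5400 * 1.00000000 = 45.54000000
K * exp(-rT) = 40.7200 * 0.96753856 = 39.39817015
P = C - S*exp(-qT) + K*exp(-rT)
P = 6.1641 - 45.54000000 + 39.39817015 = 0.0223


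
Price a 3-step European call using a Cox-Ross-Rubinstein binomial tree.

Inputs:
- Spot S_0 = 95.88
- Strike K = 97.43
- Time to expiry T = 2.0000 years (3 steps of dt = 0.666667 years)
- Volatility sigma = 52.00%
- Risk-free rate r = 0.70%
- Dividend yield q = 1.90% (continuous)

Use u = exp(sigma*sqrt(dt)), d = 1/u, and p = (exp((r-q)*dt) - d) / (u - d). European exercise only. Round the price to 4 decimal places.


Answer: Price = V(0,0) = 27.2642

Derivation:
dt = T/N = 0.666667
u = exp(sigma*sqrt(dt)) = 1.528945; d = 1/u = 0.654046
p = (exp((r-q)*dt) - d) / (u - d) = 0.386314
Discount per step: exp(-r*dt) = 0.995344
Stock lattice S(k, i) with i counting down-moves:
  k=0: S(0,0) = 95.8800
  k=1: S(1,0) = 146.5953; S(1,1) = 62.7099
  k=2: S(2,0) = 224.1362; S(2,1) = 95.8800; S(2,2) = 41.0151
  k=3: S(3,0) = 342.6920; S(3,1) = 146.5953; S(3,2) = 62.7099; S(3,3) = 26.8258
Terminal payoffs V(N, i) = max(S_T - K, 0):
  V(3,0) = 245.261997; V(3,1) = 49.165286; V(3,2) = 0.000000; V(3,3) = 0.000000
Backward induction: V(k, i) = exp(-r*dt) * [p * V(k+1, i) + (1-p) * V(k+1, i+1)].
  V(2,0) = exp(-r*dt) * [p*245.261997 + (1-p)*49.165286] = 124.338650
  V(2,1) = exp(-r*dt) * [p*49.165286 + (1-p)*0.000000] = 18.904825
  V(2,2) = exp(-r*dt) * [p*0.000000 + (1-p)*0.000000] = 0.000000
  V(1,0) = exp(-r*dt) * [p*124.338650 + (1-p)*18.904825] = 59.357771
  V(1,1) = exp(-r*dt) * [p*18.904825 + (1-p)*0.000000] = 7.269202
  V(0,0) = exp(-r*dt) * [p*59.357771 + (1-p)*7.269202] = 27.264232


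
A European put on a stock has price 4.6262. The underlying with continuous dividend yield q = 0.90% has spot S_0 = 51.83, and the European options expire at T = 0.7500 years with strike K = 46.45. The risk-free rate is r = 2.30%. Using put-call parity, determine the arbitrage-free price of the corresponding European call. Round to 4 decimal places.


Put-call parity: C - P = S_0 * exp(-qT) - K * exp(-rT).
S_0 * exp(-qT) = 51.8300 * 0.99327273 = 51.48132560
K * exp(-rT) = 46.4500 * 0.98289793 = 45.65560882
C = P + S*exp(-qT) - K*exp(-rT)
C = 4.6262 + 51.48132560 - 45.65560882 = 10.4519

Answer: Call price = 10.4519


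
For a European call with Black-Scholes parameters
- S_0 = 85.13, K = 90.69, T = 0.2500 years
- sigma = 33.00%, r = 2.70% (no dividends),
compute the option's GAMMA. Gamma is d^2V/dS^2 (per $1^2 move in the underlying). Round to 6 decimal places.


Answer: Gamma = 0.027457

Derivation:
d1 = -0.2600308943; d2 = -0.4250308943
phi(d1) = 0.3856802710; exp(-qT) = 1.0000000000; exp(-rT) = 0.9932727301
Gamma = exp(-qT) * phi(d1) / (S * sigma * sqrt(T)) = 1.0000000000 * 0.3856802710 / (85.1300 * 0.3300 * 0.5000000000) = 0.027457
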